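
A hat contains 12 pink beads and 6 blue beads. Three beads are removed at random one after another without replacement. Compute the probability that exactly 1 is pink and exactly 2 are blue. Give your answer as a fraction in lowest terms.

Unordered draws without replacement: count favorable combinations over C(18,3).
Favorable = C(12,1) · C(6,2) = 180; total = C(18,3) = 816.
P = 180/816 = 15/68 ≈ 0.2206.

15/68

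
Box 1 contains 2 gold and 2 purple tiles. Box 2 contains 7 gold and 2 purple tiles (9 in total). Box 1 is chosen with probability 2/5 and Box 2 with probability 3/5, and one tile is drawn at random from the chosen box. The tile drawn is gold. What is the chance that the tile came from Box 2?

P(gold | Box 1) = 1/2; P(gold | Box 2) = 7/9.
P(gold) = 2/5·1/2 + 3/5·7/9 = 2/3.
By Bayes' rule, P(Box 2 | gold) = 7/15 / 2/3 = 7/10 ≈ 0.7000.

7/10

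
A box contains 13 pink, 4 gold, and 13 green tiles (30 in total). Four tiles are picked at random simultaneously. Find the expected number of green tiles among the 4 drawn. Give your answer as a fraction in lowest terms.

By linearity of expectation, E[X] = Σ P(draw i is green); by symmetry each draw (even without replacement) has P(green) = 13/30.
E[X] = 4 · 13/30 = 26/15 ≈ 1.7333.

26/15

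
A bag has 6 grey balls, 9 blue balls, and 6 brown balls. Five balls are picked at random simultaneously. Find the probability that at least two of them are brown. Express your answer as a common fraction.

436/969

Sum the hypergeometric tail for j = 2,…,5 brown balls.
Favorable = C(6,2)·C(15,3) + C(6,3)·C(15,2) + C(6,4)·C(15,1) + C(6,5)·C(15,0) = 9156; total = C(21,5) = 20349.
P = 9156/20349 = 436/969 ≈ 0.4499.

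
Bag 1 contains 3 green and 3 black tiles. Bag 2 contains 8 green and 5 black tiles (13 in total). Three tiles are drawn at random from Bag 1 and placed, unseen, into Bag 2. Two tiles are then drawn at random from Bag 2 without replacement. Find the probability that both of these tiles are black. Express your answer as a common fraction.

Condition on how many of the transferred tiles are black (from Bag 1: 3 black of 6; then Bag 2 has 16 total).
  0 black: C(3,0)C(3,3)/C(6,3) = 1/20; then P = C(5,2)/C(16,2) = 1/12
  1 black: C(3,1)C(3,2)/C(6,3) = 9/20; then P = C(6,2)/C(16,2) = 1/8
  2 black: C(3,2)C(3,1)/C(6,3) = 9/20; then P = C(7,2)/C(16,2) = 7/40
  3 black: C(3,3)C(3,0)/C(6,3) = 1/20; then P = C(8,2)/C(16,2) = 7/30
P(both black) = 181/1200 ≈ 0.1508.

181/1200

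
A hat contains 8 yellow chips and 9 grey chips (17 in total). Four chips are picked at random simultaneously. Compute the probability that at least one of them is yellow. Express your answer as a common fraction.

Use the complement: P(at least one yellow) = 1 − P(no yellow).
P(none) = C(9,4)/C(17,4) = 126/2380.
So P = 1 − 126/2380 = 161/170 ≈ 0.9471.

161/170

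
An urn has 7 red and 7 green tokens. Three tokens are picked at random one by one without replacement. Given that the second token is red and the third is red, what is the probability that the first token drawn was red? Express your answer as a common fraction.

5/12

P(first=red and the second token is red and the third is red) = (7/14)·(6/13)·(5/12) = 5/52.
P(E) = Σ over first color = 5/52 + 7/52 = 3/13.
By Bayes, P(first=red | E) = 5/52 / 3/13 = 5/12 ≈ 0.4167.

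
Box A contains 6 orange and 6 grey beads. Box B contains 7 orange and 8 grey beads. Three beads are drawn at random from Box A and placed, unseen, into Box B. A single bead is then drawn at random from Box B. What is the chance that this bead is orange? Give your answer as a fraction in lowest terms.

17/36

Condition on how many of the transferred beads are orange (from Box A: 6 orange of 12; then Box B has 18 total).
  0 orange: C(6,0)C(6,3)/C(12,3) = 1/11; then P = 7/18
  1 orange: C(6,1)C(6,2)/C(12,3) = 9/22; then P = 8/18
  2 orange: C(6,2)C(6,1)/C(12,3) = 9/22; then P = 9/18
  3 orange: C(6,3)C(6,0)/C(12,3) = 1/11; then P = 10/18
P(orange from Box B) = 17/36 ≈ 0.4722.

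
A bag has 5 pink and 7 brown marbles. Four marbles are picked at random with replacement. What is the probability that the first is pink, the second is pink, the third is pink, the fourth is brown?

Multiply the conditional probability of each draw in order, with replacement (the composition resets each draw).
P = (5/12) · (5/12) · (5/12) · (7/12) = 875/20736 ≈ 0.0422.

875/20736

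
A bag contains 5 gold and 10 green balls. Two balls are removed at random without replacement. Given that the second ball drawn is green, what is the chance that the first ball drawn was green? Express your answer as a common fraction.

9/14

P(first=green and the second ball drawn is green) = (10/15)·(9/14) = 3/7.
P(the second ball drawn is green) = Σ over first color = 5/21 + 3/7 = 2/3.
By Bayes, P(first=green | the second ball drawn is green) = 3/7 / 2/3 = 9/14 ≈ 0.6429.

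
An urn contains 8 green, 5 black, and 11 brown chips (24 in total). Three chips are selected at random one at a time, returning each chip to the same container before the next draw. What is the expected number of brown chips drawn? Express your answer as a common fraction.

11/8

By linearity of expectation, E[X] = Σ P(draw i is brown); each independent draw has P(brown) = 11/24.
E[X] = 3 · 11/24 = 11/8 ≈ 1.3750.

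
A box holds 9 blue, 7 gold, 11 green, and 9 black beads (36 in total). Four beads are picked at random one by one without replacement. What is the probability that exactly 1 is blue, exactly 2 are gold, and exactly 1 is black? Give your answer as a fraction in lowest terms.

27/935

Unordered draws without replacement: count favorable combinations over C(36,4).
Favorable = C(9,1) · C(7,2) · C(11,0) · C(9,1) = 1701; total = C(36,4) = 58905.
P = 1701/58905 = 27/935 ≈ 0.0289.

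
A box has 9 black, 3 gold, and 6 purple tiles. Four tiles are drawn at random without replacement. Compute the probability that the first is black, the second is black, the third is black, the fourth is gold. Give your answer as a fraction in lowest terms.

7/340

Multiply the conditional probability of each draw in order, without replacement, so each draw removes one from its color and from the total.
P = (9/18) · (8/17) · (7/16) · (3/15) = 7/340 ≈ 0.0206.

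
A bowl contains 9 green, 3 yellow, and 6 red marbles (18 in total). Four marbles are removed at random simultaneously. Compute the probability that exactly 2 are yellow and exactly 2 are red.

1/68

Unordered draws without replacement: count favorable combinations over C(18,4).
Favorable = C(9,0) · C(3,2) · C(6,2) = 45; total = C(18,4) = 3060.
P = 45/3060 = 1/68 ≈ 0.0147.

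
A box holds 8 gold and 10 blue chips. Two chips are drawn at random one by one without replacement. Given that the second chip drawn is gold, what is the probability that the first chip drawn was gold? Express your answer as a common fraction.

P(first=gold and the second chip drawn is gold) = (8/18)·(7/17) = 28/153.
P(the second chip drawn is gold) = Σ over first color = 28/153 + 40/153 = 4/9.
By Bayes, P(first=gold | the second chip drawn is gold) = 28/153 / 4/9 = 7/17 ≈ 0.4118.

7/17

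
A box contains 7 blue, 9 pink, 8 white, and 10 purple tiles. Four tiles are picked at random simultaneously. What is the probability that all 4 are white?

Unordered draws without replacement: count favorable combinations over C(34,4).
Favorable = C(7,0) · C(9,0) · C(8,4) · C(10,0) = 70; total = C(34,4) = 46376.
P = 70/46376 = 35/23188 ≈ 0.0015.

35/23188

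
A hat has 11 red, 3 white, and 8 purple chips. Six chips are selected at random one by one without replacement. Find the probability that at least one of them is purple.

Use the complement: P(at least one purple) = 1 − P(no purple).
P(none) = C(14,6)/C(22,6) = 3003/74613.
So P = 1 − 3003/74613 = 310/323 ≈ 0.9598.

310/323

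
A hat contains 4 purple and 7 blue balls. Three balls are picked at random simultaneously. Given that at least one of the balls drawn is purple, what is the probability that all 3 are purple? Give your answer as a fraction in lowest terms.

2/65

P(all 3 purple) = C(4,3)/C(11,3) = 4/165; P(at least one purple) = 1 − C(7,3)/C(11,3) = 26/33.
Since 'all 3 purple' ⊆ 'at least one purple', P(all 3 | at least one) = 4/165 / 26/33 = 2/65 ≈ 0.0308.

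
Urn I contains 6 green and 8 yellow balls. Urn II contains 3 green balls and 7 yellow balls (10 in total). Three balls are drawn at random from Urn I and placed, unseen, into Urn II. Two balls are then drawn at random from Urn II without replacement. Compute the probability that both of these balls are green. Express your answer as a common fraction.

Condition on how many of the transferred balls are green (from Urn I: 6 green of 14; then Urn II has 13 total).
  0 green: C(6,0)C(8,3)/C(14,3) = 2/13; then P = C(3,2)/C(13,2) = 1/26
  1 green: C(6,1)C(8,2)/C(14,3) = 6/13; then P = C(4,2)/C(13,2) = 1/13
  2 green: C(6,2)C(8,1)/C(14,3) = 30/91; then P = C(5,2)/C(13,2) = 5/39
  3 green: C(6,3)C(8,0)/C(14,3) = 5/91; then P = C(6,2)/C(13,2) = 5/26
P(both green) = 223/2366 ≈ 0.0943.

223/2366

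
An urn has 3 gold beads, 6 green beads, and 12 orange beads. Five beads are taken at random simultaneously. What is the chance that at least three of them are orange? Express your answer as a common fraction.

11/17

Sum the hypergeometric tail for j = 3,…,5 orange beads.
Favorable = C(12,3)·C(9,2) + C(12,4)·C(9,1) + C(12,5)·C(9,0) = 13167; total = C(21,5) = 20349.
P = 13167/20349 = 11/17 ≈ 0.6471.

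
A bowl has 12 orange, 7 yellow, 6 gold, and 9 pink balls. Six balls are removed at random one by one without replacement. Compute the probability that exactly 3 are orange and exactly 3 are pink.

210/15283

Unordered draws without replacement: count favorable combinations over C(34,6).
Favorable = C(12,3) · C(7,0) · C(6,0) · C(9,3) = 18480; total = C(34,6) = 1344904.
P = 18480/1344904 = 210/15283 ≈ 0.0137.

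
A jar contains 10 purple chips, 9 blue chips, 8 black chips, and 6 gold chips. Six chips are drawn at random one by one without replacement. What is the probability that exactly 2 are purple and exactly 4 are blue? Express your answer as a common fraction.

Unordered draws without replacement: count favorable combinations over C(33,6).
Favorable = C(10,2) · C(9,4) · C(8,0) · C(6,0) = 5670; total = C(33,6) = 1107568.
P = 5670/1107568 = 405/79112 ≈ 0.0051.

405/79112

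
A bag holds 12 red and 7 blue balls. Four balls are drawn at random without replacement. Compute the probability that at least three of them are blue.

455/3876

Sum the hypergeometric tail for j = 3,…,4 blue balls.
Favorable = C(7,3)·C(12,1) + C(7,4)·C(12,0) = 455; total = C(19,4) = 3876.
P = 455/3876 = 455/3876 ≈ 0.1174.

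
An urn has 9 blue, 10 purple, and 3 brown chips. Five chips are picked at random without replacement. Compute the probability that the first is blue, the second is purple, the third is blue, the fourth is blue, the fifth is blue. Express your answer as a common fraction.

2/209

Multiply the conditional probability of each draw in order, without replacement, so each draw removes one from its color and from the total.
P = (9/22) · (10/21) · (8/20) · (7/19) · (6/18) = 2/209 ≈ 0.0096.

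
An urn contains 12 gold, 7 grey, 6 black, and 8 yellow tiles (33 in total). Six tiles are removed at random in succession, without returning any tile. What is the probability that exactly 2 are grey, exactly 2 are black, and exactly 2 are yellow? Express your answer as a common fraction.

Unordered draws without replacement: count favorable combinations over C(33,6).
Favorable = C(12,0) · C(7,2) · C(6,2) · C(8,2) = 8820; total = C(33,6) = 1107568.
P = 8820/1107568 = 315/39556 ≈ 0.0080.

315/39556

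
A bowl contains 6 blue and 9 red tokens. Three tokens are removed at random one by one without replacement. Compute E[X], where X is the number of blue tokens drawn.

By linearity of expectation, E[X] = Σ P(draw i is blue); by symmetry each draw (even without replacement) has P(blue) = 6/15.
E[X] = 3 · 6/15 = 6/5 ≈ 1.2000.

6/5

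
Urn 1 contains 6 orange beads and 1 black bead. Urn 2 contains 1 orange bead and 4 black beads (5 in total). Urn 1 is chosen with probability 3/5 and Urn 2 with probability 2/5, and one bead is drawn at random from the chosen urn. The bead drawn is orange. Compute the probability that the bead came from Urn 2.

7/52

P(orange | Urn 1) = 6/7; P(orange | Urn 2) = 1/5.
P(orange) = 3/5·6/7 + 2/5·1/5 = 104/175.
By Bayes' rule, P(Urn 2 | orange) = 2/25 / 104/175 = 7/52 ≈ 0.1346.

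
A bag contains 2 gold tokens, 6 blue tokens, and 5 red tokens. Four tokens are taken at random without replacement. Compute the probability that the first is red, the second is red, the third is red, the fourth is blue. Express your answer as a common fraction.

Multiply the conditional probability of each draw in order, without replacement, so each draw removes one from its color and from the total.
P = (5/13) · (4/12) · (3/11) · (6/10) = 3/143 ≈ 0.0210.

3/143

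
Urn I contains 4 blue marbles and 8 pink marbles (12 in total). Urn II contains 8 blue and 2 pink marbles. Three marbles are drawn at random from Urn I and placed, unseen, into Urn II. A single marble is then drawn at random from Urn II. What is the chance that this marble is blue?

9/13

Condition on how many of the transferred marbles are blue (from Urn I: 4 blue of 12; then Urn II has 13 total).
  0 blue: C(4,0)C(8,3)/C(12,3) = 14/55; then P = 8/13
  1 blue: C(4,1)C(8,2)/C(12,3) = 28/55; then P = 9/13
  2 blue: C(4,2)C(8,1)/C(12,3) = 12/55; then P = 10/13
  3 blue: C(4,3)C(8,0)/C(12,3) = 1/55; then P = 11/13
P(blue from Urn II) = 9/13 ≈ 0.6923.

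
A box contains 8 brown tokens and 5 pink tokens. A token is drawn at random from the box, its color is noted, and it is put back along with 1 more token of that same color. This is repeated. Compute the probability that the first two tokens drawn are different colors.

40/91

Either brown then pink, or pink then brown; after the first draw the total is 14.
P = (8/13)·(5/14) + (5/13)·(8/14) = 40/91 ≈ 0.4396.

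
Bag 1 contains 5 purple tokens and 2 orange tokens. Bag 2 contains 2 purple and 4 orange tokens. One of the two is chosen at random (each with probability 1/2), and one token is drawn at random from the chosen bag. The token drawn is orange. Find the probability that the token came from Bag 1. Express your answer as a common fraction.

3/10

P(orange | Bag 1) = 2/7; P(orange | Bag 2) = 2/3.
P(orange) = 1/2·2/7 + 1/2·2/3 = 10/21.
By Bayes' rule, P(Bag 1 | orange) = 1/7 / 10/21 = 3/10 ≈ 0.3000.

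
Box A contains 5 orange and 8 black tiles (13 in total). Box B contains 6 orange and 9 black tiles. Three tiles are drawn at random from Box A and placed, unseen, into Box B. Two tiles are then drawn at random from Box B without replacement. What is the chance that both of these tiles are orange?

Condition on how many of the transferred tiles are orange (from Box A: 5 orange of 13; then Box B has 18 total).
  0 orange: C(5,0)C(8,3)/C(13,3) = 28/143; then P = C(6,2)/C(18,2) = 5/51
  1 orange: C(5,1)C(8,2)/C(13,3) = 70/143; then P = C(7,2)/C(18,2) = 7/51
  2 orange: C(5,2)C(8,1)/C(13,3) = 40/143; then P = C(8,2)/C(18,2) = 28/153
  3 orange: C(5,3)C(8,0)/C(13,3) = 5/143; then P = C(9,2)/C(18,2) = 4/17
P(both orange) = 290/1989 ≈ 0.1458.

290/1989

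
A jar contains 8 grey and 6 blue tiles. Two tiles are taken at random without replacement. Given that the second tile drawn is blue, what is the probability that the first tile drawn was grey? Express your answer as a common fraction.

P(first=grey and the second tile drawn is blue) = (8/14)·(6/13) = 24/91.
P(the second tile drawn is blue) = Σ over first color = 24/91 + 15/91 = 3/7.
By Bayes, P(first=grey | the second tile drawn is blue) = 24/91 / 3/7 = 8/13 ≈ 0.6154.

8/13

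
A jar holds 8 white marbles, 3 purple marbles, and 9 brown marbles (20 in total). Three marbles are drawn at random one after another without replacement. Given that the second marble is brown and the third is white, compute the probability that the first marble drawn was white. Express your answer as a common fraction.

7/18

P(first=white and the second marble is brown and the third is white) = (8/20)·(9/19)·(7/18) = 7/95.
P(E) = Σ over first color = 7/95 + 3/95 + 8/95 = 18/95.
By Bayes, P(first=white | E) = 7/95 / 18/95 = 7/18 ≈ 0.3889.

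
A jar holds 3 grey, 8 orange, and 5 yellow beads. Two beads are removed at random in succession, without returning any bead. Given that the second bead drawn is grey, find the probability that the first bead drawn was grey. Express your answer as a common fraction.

2/15

P(first=grey and the second bead drawn is grey) = (3/16)·(2/15) = 1/40.
P(the second bead drawn is grey) = Σ over first color = 1/40 + 1/10 + 1/16 = 3/16.
By Bayes, P(first=grey | the second bead drawn is grey) = 1/40 / 3/16 = 2/15 ≈ 0.1333.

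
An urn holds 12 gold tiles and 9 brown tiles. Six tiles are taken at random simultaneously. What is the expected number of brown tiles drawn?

By linearity of expectation, E[X] = Σ P(draw i is brown); by symmetry each draw (even without replacement) has P(brown) = 9/21.
E[X] = 6 · 9/21 = 18/7 ≈ 2.5714.

18/7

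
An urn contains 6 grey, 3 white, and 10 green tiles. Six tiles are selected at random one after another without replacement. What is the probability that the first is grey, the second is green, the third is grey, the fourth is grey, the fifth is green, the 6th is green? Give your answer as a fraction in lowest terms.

Multiply the conditional probability of each draw in order, without replacement, so each draw removes one from its color and from the total.
P = (6/19) · (10/18) · (5/17) · (4/16) · (9/15) · (8/14) = 10/2261 ≈ 0.0044.

10/2261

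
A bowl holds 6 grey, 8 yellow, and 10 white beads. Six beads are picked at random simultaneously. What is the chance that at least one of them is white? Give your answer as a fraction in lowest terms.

1709/1748

Use the complement: P(at least one white) = 1 − P(no white).
P(none) = C(14,6)/C(24,6) = 3003/134596.
So P = 1 − 3003/134596 = 1709/1748 ≈ 0.9777.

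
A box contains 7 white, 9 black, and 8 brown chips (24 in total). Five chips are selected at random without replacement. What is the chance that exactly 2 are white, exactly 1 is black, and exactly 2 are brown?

Unordered draws without replacement: count favorable combinations over C(24,5).
Favorable = C(7,2) · C(9,1) · C(8,2) = 5292; total = C(24,5) = 42504.
P = 5292/42504 = 63/506 ≈ 0.1245.

63/506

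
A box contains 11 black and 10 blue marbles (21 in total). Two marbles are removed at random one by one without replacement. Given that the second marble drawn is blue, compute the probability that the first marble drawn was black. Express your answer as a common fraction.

11/20

P(first=black and the second marble drawn is blue) = (11/21)·(10/20) = 11/42.
P(the second marble drawn is blue) = Σ over first color = 11/42 + 3/14 = 10/21.
By Bayes, P(first=black | the second marble drawn is blue) = 11/42 / 10/21 = 11/20 ≈ 0.5500.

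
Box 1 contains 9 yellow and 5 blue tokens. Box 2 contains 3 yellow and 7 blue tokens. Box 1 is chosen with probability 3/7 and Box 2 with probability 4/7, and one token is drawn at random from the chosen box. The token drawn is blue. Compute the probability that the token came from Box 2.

196/271

P(blue | Box 1) = 5/14; P(blue | Box 2) = 7/10.
P(blue) = 3/7·5/14 + 4/7·7/10 = 271/490.
By Bayes' rule, P(Box 2 | blue) = 2/5 / 271/490 = 196/271 ≈ 0.7232.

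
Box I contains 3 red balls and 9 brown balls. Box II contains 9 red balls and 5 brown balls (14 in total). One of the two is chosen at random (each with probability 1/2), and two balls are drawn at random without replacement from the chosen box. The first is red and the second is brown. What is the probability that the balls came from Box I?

91/201

P(E | Box I) = 9/44; P(E | Box II) = 45/182.
P(E) = 1/2·9/44 + 1/2·45/182 = 1809/8008.
By Bayes' rule, P(Box I | E) = 9/88 / 1809/8008 = 91/201 ≈ 0.4527.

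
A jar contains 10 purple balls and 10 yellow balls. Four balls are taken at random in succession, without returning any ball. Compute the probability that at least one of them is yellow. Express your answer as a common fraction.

309/323

Use the complement: P(at least one yellow) = 1 − P(no yellow).
P(none) = C(10,4)/C(20,4) = 210/4845.
So P = 1 − 210/4845 = 309/323 ≈ 0.9567.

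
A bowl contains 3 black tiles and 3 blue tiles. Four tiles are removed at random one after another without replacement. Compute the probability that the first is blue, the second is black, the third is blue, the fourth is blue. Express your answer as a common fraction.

1/20

Multiply the conditional probability of each draw in order, without replacement, so each draw removes one from its color and from the total.
P = (3/6) · (3/5) · (2/4) · (1/3) = 1/20 ≈ 0.0500.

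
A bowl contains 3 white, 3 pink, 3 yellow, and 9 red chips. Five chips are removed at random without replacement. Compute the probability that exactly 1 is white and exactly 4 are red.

3/68

Unordered draws without replacement: count favorable combinations over C(18,5).
Favorable = C(3,1) · C(3,0) · C(3,0) · C(9,4) = 378; total = C(18,5) = 8568.
P = 378/8568 = 3/68 ≈ 0.0441.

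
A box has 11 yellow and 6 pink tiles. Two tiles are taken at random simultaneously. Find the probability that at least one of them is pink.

81/136

Use the complement: P(at least one pink) = 1 − P(no pink).
P(none) = C(11,2)/C(17,2) = 55/136.
So P = 1 − 55/136 = 81/136 ≈ 0.5956.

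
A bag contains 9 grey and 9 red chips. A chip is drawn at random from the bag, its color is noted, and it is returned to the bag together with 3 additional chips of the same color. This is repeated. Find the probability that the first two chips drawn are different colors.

3/7

Either red then grey, or grey then red; after the first draw the total is 21.
P = (9/18)·(9/21) + (9/18)·(9/21) = 3/7 ≈ 0.4286.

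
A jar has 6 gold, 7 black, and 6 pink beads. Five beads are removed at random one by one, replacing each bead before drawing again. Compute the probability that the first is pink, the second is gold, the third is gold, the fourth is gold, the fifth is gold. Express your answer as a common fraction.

7776/2476099

Multiply the conditional probability of each draw in order, with replacement (the composition resets each draw).
P = (6/19) · (6/19) · (6/19) · (6/19) · (6/19) = 7776/2476099 ≈ 0.0031.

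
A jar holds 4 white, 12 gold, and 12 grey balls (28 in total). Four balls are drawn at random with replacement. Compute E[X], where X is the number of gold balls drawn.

12/7

By linearity of expectation, E[X] = Σ P(draw i is gold); each independent draw has P(gold) = 12/28.
E[X] = 4 · 12/28 = 12/7 ≈ 1.7143.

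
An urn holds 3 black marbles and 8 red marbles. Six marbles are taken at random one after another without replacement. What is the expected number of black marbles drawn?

18/11

By linearity of expectation, E[X] = Σ P(draw i is black); by symmetry each draw (even without replacement) has P(black) = 3/11.
E[X] = 6 · 3/11 = 18/11 ≈ 1.6364.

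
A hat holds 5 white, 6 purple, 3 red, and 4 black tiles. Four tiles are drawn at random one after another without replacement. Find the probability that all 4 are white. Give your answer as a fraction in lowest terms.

1/612

Unordered draws without replacement: count favorable combinations over C(18,4).
Favorable = C(5,4) · C(6,0) · C(3,0) · C(4,0) = 5; total = C(18,4) = 3060.
P = 5/3060 = 1/612 ≈ 0.0016.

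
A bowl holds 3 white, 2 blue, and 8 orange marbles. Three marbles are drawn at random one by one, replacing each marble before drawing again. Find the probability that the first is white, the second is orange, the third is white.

72/2197

Multiply the conditional probability of each draw in order, with replacement (the composition resets each draw).
P = (3/13) · (8/13) · (3/13) = 72/2197 ≈ 0.0328.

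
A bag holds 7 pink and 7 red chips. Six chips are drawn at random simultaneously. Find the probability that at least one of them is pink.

428/429

Use the complement: P(at least one pink) = 1 − P(no pink).
P(none) = C(7,6)/C(14,6) = 7/3003.
So P = 1 − 7/3003 = 428/429 ≈ 0.9977.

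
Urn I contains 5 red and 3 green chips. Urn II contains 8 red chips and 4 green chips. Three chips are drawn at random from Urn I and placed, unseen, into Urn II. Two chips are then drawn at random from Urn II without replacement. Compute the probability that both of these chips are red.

617/1470

Condition on how many of the transferred chips are red (from Urn I: 5 red of 8; then Urn II has 15 total).
  0 red: C(5,0)C(3,3)/C(8,3) = 1/56; then P = C(8,2)/C(15,2) = 4/15
  1 red: C(5,1)C(3,2)/C(8,3) = 15/56; then P = C(9,2)/C(15,2) = 12/35
  2 red: C(5,2)C(3,1)/C(8,3) = 15/28; then P = C(10,2)/C(15,2) = 3/7
  3 red: C(5,3)C(3,0)/C(8,3) = 5/28; then P = C(11,2)/C(15,2) = 11/21
P(both red) = 617/1470 ≈ 0.4197.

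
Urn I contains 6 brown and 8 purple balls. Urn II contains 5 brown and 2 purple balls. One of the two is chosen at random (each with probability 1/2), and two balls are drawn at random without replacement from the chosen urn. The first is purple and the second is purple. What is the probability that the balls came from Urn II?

13/97

P(E | Urn I) = 4/13; P(E | Urn II) = 1/21.
P(E) = 1/2·4/13 + 1/2·1/21 = 97/546.
By Bayes' rule, P(Urn II | E) = 1/42 / 97/546 = 13/97 ≈ 0.1340.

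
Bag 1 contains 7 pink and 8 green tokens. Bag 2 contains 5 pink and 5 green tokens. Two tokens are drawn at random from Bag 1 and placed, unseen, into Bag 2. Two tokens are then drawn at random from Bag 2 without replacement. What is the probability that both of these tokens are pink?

Condition on how many of the transferred tokens are pink (from Bag 1: 7 pink of 15; then Bag 2 has 12 total).
  0 pink: C(7,0)C(8,2)/C(15,2) = 4/15; then P = C(5,2)/C(12,2) = 5/33
  1 pink: C(7,1)C(8,1)/C(15,2) = 8/15; then P = C(6,2)/C(12,2) = 5/22
  2 pink: C(7,2)C(8,0)/C(15,2) = 1/5; then P = C(7,2)/C(12,2) = 7/22
P(both pink) = 223/990 ≈ 0.2253.

223/990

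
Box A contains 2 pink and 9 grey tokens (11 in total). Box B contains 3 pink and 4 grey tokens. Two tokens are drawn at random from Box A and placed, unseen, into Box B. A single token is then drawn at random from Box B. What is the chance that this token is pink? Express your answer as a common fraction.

37/99

Condition on how many of the transferred tokens are pink (from Box A: 2 pink of 11; then Box B has 9 total).
  0 pink: C(2,0)C(9,2)/C(11,2) = 36/55; then P = 3/9
  1 pink: C(2,1)C(9,1)/C(11,2) = 18/55; then P = 4/9
  2 pink: C(2,2)C(9,0)/C(11,2) = 1/55; then P = 5/9
P(pink from Box B) = 37/99 ≈ 0.3737.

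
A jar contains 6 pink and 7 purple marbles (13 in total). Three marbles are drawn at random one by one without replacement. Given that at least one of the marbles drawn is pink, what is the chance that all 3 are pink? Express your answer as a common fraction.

P(all 3 pink) = C(6,3)/C(13,3) = 10/143; P(at least one pink) = 1 − C(7,3)/C(13,3) = 251/286.
Since 'all 3 pink' ⊆ 'at least one pink', P(all 3 | at least one) = 10/143 / 251/286 = 20/251 ≈ 0.0797.

20/251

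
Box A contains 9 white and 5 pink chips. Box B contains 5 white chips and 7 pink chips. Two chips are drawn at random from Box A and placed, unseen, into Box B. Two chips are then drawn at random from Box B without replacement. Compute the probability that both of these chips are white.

1531/8281

Condition on how many of the transferred chips are white (from Box A: 9 white of 14; then Box B has 14 total).
  0 white: C(9,0)C(5,2)/C(14,2) = 10/91; then P = C(5,2)/C(14,2) = 10/91
  1 white: C(9,1)C(5,1)/C(14,2) = 45/91; then P = C(6,2)/C(14,2) = 15/91
  2 white: C(9,2)C(5,0)/C(14,2) = 36/91; then P = C(7,2)/C(14,2) = 3/13
P(both white) = 1531/8281 ≈ 0.1849.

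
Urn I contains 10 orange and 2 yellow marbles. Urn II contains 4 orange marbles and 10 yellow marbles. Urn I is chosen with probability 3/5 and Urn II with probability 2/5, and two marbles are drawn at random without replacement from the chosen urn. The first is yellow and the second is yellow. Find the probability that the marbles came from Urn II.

1980/2071

P(E | Urn I) = 1/66; P(E | Urn II) = 45/91.
P(E) = 3/5·1/66 + 2/5·45/91 = 2071/10010.
By Bayes' rule, P(Urn II | E) = 18/91 / 2071/10010 = 1980/2071 ≈ 0.9561.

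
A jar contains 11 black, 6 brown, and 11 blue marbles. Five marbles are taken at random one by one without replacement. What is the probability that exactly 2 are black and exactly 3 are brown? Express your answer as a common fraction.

55/4914

Unordered draws without replacement: count favorable combinations over C(28,5).
Favorable = C(11,2) · C(6,3) · C(11,0) = 1100; total = C(28,5) = 98280.
P = 1100/98280 = 55/4914 ≈ 0.0112.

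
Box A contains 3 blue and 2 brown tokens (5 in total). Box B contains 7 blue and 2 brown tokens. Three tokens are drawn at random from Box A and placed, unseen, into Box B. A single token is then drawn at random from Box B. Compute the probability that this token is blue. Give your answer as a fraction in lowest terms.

11/15

Condition on how many of the transferred tokens are blue (from Box A: 3 blue of 5; then Box B has 12 total).
  1 blue: C(3,1)C(2,2)/C(5,3) = 3/10; then P = 8/12
  2 blue: C(3,2)C(2,1)/C(5,3) = 3/5; then P = 9/12
  3 blue: C(3,3)C(2,0)/C(5,3) = 1/10; then P = 10/12
P(blue from Box B) = 11/15 ≈ 0.7333.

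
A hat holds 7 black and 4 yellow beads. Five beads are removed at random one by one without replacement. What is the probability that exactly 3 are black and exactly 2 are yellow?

Unordered draws without replacement: count favorable combinations over C(11,5).
Favorable = C(7,3) · C(4,2) = 210; total = C(11,5) = 462.
P = 210/462 = 5/11 ≈ 0.4545.

5/11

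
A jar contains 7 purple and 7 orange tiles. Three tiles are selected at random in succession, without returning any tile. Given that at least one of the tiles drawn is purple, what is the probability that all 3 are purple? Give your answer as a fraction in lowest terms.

5/47

P(all 3 purple) = C(7,3)/C(14,3) = 5/52; P(at least one purple) = 1 − C(7,3)/C(14,3) = 47/52.
Since 'all 3 purple' ⊆ 'at least one purple', P(all 3 | at least one) = 5/52 / 47/52 = 5/47 ≈ 0.1064.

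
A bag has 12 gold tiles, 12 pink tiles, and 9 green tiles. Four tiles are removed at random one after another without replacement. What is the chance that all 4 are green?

Unordered draws without replacement: count favorable combinations over C(33,4).
Favorable = C(12,0) · C(12,0) · C(9,4) = 126; total = C(33,4) = 40920.
P = 126/40920 = 21/6820 ≈ 0.0031.

21/6820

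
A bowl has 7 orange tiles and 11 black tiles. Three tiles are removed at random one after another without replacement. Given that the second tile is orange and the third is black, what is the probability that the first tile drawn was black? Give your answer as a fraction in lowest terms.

5/8

P(first=black and the second tile is orange and the third is black) = (11/18)·(7/17)·(10/16) = 385/2448.
P(E) = Σ over first color = 77/816 + 385/2448 = 77/306.
By Bayes, P(first=black | E) = 385/2448 / 77/306 = 5/8 ≈ 0.6250.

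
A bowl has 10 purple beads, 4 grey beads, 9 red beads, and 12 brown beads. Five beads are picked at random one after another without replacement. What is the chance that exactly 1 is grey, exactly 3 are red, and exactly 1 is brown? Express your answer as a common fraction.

72/5797

Unordered draws without replacement: count favorable combinations over C(35,5).
Favorable = C(10,0) · C(4,1) · C(9,3) · C(12,1) = 4032; total = C(35,5) = 324632.
P = 4032/324632 = 72/5797 ≈ 0.0124.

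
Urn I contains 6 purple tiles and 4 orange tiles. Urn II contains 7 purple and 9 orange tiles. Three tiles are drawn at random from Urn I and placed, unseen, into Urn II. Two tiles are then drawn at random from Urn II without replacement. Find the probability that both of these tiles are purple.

Condition on how many of the transferred tiles are purple (from Urn I: 6 purple of 10; then Urn II has 19 total).
  0 purple: C(6,0)C(4,3)/C(10,3) = 1/30; then P = C(7,2)/C(19,2) = 7/57
  1 purple: C(6,1)C(4,2)/C(10,3) = 3/10; then P = C(8,2)/C(19,2) = 28/171
  2 purple: C(6,2)C(4,1)/C(10,3) = 1/2; then P = C(9,2)/C(19,2) = 4/19
  3 purple: C(6,3)C(4,0)/C(10,3) = 1/6; then P = C(10,2)/C(19,2) = 5/19
P(both purple) = 173/855 ≈ 0.2023.

173/855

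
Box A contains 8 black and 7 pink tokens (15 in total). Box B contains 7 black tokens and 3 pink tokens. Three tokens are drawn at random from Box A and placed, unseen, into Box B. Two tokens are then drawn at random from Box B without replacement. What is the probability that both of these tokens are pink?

1/10

Condition on how many of the transferred tokens are pink (from Box A: 7 pink of 15; then Box B has 13 total).
  0 pink: C(7,0)C(8,3)/C(15,3) = 8/65; then P = C(3,2)/C(13,2) = 1/26
  1 pink: C(7,1)C(8,2)/C(15,3) = 28/65; then P = C(4,2)/C(13,2) = 1/13
  2 pink: C(7,2)C(8,1)/C(15,3) = 24/65; then P = C(5,2)/C(13,2) = 5/39
  3 pink: C(7,3)C(8,0)/C(15,3) = 1/13; then P = C(6,2)/C(13,2) = 5/26
P(both pink) = 1/10 ≈ 0.1000.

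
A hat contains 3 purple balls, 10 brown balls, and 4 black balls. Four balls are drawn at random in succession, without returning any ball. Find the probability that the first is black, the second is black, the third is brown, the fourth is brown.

9/476

Multiply the conditional probability of each draw in order, without replacement, so each draw removes one from its color and from the total.
P = (4/17) · (3/16) · (10/15) · (9/14) = 9/476 ≈ 0.0189.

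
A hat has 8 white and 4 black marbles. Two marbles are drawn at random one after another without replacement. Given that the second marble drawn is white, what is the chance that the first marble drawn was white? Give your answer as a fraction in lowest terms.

P(first=white and the second marble drawn is white) = (8/12)·(7/11) = 14/33.
P(the second marble drawn is white) = Σ over first color = 14/33 + 8/33 = 2/3.
By Bayes, P(first=white | the second marble drawn is white) = 14/33 / 2/3 = 7/11 ≈ 0.6364.

7/11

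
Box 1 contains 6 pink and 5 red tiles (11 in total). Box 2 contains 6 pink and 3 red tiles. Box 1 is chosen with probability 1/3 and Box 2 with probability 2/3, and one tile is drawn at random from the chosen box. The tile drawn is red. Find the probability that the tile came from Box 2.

P(red | Box 1) = 5/11; P(red | Box 2) = 1/3.
P(red) = 1/3·5/11 + 2/3·1/3 = 37/99.
By Bayes' rule, P(Box 2 | red) = 2/9 / 37/99 = 22/37 ≈ 0.5946.

22/37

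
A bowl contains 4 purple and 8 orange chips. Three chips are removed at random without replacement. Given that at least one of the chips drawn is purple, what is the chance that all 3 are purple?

P(all 3 purple) = C(4,3)/C(12,3) = 1/55; P(at least one purple) = 1 − C(8,3)/C(12,3) = 41/55.
Since 'all 3 purple' ⊆ 'at least one purple', P(all 3 | at least one) = 1/55 / 41/55 = 1/41 ≈ 0.0244.

1/41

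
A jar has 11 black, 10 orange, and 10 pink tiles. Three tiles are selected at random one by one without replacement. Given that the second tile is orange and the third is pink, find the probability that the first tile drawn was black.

11/29

P(first=black and the second tile is orange and the third is pink) = (11/31)·(10/30)·(10/29) = 110/2697.
P(E) = Σ over first color = 110/2697 + 30/899 + 30/899 = 10/93.
By Bayes, P(first=black | E) = 110/2697 / 10/93 = 11/29 ≈ 0.3793.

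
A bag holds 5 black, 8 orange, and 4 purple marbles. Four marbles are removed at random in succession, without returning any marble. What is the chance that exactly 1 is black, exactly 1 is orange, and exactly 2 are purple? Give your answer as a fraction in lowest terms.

12/119

Unordered draws without replacement: count favorable combinations over C(17,4).
Favorable = C(5,1) · C(8,1) · C(4,2) = 240; total = C(17,4) = 2380.
P = 240/2380 = 12/119 ≈ 0.1008.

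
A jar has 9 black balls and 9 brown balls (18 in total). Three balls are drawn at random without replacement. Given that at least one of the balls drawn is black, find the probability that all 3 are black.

P(all 3 black) = C(9,3)/C(18,3) = 7/68; P(at least one black) = 1 − C(9,3)/C(18,3) = 61/68.
Since 'all 3 black' ⊆ 'at least one black', P(all 3 | at least one) = 7/68 / 61/68 = 7/61 ≈ 0.1148.

7/61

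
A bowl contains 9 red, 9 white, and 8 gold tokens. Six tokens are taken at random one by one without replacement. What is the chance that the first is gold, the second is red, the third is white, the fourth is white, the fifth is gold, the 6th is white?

Multiply the conditional probability of each draw in order, without replacement, so each draw removes one from its color and from the total.
P = (8/26) · (9/25) · (9/24) · (8/23) · (7/22) · (7/21) = 126/82225 ≈ 0.0015.

126/82225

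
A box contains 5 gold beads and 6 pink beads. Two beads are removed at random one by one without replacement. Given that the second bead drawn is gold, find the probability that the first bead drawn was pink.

3/5

P(first=pink and the second bead drawn is gold) = (6/11)·(5/10) = 3/11.
P(the second bead drawn is gold) = Σ over first color = 2/11 + 3/11 = 5/11.
By Bayes, P(first=pink | the second bead drawn is gold) = 3/11 / 5/11 = 3/5 ≈ 0.6000.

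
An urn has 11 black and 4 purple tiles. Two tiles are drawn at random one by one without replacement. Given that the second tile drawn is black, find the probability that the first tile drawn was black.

5/7

P(first=black and the second tile drawn is black) = (11/15)·(10/14) = 11/21.
P(the second tile drawn is black) = Σ over first color = 11/21 + 22/105 = 11/15.
By Bayes, P(first=black | the second tile drawn is black) = 11/21 / 11/15 = 5/7 ≈ 0.7143.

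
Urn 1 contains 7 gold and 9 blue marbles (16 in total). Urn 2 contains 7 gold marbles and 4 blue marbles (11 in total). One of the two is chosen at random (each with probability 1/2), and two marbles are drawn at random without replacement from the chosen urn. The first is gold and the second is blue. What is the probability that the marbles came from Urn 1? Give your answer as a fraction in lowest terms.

33/65

P(E | Urn 1) = 21/80; P(E | Urn 2) = 14/55.
P(E) = 1/2·21/80 + 1/2·14/55 = 91/352.
By Bayes' rule, P(Urn 1 | E) = 21/160 / 91/352 = 33/65 ≈ 0.5077.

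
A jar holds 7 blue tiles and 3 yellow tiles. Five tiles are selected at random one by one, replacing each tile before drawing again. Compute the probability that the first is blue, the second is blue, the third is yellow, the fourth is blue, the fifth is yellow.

3087/100000

Multiply the conditional probability of each draw in order, with replacement (the composition resets each draw).
P = (7/10) · (7/10) · (3/10) · (7/10) · (3/10) = 3087/100000 ≈ 0.0309.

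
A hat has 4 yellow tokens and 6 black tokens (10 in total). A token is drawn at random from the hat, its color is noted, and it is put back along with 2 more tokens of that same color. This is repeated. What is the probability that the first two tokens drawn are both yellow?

After a yellow draw the hat holds 6 yellow out of 12.
P = (4/10)·(6/12) = 1/5 ≈ 0.2000.

1/5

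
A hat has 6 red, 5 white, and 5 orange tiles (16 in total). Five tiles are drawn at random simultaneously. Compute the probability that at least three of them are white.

101/728

Sum the hypergeometric tail for j = 3,…,5 white tiles.
Favorable = C(5,3)·C(11,2) + C(5,4)·C(11,1) + C(5,5)·C(11,0) = 606; total = C(16,5) = 4368.
P = 606/4368 = 101/728 ≈ 0.1387.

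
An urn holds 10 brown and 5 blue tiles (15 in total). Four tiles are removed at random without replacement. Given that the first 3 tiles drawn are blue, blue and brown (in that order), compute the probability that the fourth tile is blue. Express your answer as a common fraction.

After removing 1 brown, 2 blue, the urn has 3 blue out of 12 remaining.
P(fourth is blue | given) = 3/12 = 1/4 ≈ 0.2500.

1/4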